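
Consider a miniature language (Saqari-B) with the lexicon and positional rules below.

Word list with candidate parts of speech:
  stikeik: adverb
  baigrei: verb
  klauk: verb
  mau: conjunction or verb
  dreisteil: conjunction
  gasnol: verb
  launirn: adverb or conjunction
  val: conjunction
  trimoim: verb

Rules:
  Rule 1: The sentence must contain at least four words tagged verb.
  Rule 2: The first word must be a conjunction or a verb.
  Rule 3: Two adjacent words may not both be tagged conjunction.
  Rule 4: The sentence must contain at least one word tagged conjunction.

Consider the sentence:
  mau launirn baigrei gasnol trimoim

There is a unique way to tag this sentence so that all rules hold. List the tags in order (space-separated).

verb conjunction verb verb verb

Candidates per position — 1:mau {conjunction,verb}; 2:launirn {adverb,conjunction}; 3:baigrei {verb}; 4:gasnol {verb}; 5:trimoim {verb}.
Position 1: conjunction is ruled out by rule 1; that leaves verb.
Position 2: adverb is ruled out by rule 4; that leaves conjunction.
That leaves exactly one tagging: verb conjunction verb verb verb.
Rule-by-rule: rule 1 satisfied; rule 2 satisfied; rule 3 satisfied; rule 4 satisfied.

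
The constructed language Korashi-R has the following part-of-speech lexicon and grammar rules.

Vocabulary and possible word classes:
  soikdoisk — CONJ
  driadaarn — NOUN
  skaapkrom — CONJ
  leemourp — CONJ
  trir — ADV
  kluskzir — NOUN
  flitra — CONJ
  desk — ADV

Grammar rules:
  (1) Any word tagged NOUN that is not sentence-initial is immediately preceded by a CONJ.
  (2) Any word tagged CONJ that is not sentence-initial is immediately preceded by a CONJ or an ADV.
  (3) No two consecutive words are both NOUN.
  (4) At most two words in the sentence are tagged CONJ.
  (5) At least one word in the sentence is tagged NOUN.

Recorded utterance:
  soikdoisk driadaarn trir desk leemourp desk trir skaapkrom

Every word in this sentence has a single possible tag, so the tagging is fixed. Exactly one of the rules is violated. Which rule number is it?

Fixed tagging: CONJ NOUN ADV ADV CONJ ADV ADV CONJ.
Applying the rules: R1 ✓, R2 ✓, R3 ✓, R4 ✗, R5 ✓.
Only rule 4 fails.

4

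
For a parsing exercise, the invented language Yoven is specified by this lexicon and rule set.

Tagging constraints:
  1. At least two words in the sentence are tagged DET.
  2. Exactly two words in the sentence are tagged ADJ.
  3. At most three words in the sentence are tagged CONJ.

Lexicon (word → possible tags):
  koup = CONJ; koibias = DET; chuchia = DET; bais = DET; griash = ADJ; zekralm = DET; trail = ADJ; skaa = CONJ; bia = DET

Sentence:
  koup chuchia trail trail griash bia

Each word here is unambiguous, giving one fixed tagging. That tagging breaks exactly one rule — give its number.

Fixed tagging: CONJ DET ADJ ADJ ADJ DET.
Applying the rules: R1 ✓, R2 ✗, R3 ✓.
Only rule 2 fails.

2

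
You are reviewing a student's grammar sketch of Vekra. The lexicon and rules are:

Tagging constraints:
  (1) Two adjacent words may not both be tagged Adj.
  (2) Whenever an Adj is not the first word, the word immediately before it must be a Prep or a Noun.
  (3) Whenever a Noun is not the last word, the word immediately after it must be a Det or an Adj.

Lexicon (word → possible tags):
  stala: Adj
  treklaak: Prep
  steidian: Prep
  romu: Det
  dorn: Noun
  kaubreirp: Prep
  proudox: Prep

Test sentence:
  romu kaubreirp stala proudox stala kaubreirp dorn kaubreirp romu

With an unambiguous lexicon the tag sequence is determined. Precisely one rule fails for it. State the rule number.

3

Fixed tagging: Det Prep Adj Prep Adj Prep Noun Prep Det.
Rule check: R1 pass, R2 pass, R3 fail.
Only rule 3 fails.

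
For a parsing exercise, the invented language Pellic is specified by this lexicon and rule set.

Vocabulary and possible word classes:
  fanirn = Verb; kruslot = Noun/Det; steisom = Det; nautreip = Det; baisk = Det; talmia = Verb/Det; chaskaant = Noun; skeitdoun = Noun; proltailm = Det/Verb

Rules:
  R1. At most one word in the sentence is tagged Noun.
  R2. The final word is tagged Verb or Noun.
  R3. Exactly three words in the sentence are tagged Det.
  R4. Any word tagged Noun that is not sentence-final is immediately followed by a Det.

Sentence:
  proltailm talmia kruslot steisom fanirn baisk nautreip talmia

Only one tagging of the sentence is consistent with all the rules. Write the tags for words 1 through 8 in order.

Candidates per position — 1:proltailm {Det,Verb}; 2:talmia {Verb,Det}; 3:kruslot {Noun,Det}; 4:steisom {Det}; 5:fanirn {Verb}; 6:baisk {Det}; 7:nautreip {Det}; 8:talmia {Verb,Det}.
If word 1 were Det, no tagging could satisfy rule 3; so word 1 is Verb.
If word 2 were Det, no tagging could satisfy rule 3; so word 2 is Verb.
If word 3 were Det, no tagging could satisfy rule 3; so word 3 is Noun.
If word 8 were Det, no tagging could satisfy rule 2; so word 8 is Verb.
The unique satisfying tagging is: Verb Verb Noun Det Verb Det Det Verb.
Checking: rule 1 holds; rule 2 holds; rule 3 holds; rule 4 holds.

Verb Verb Noun Det Verb Det Det Verb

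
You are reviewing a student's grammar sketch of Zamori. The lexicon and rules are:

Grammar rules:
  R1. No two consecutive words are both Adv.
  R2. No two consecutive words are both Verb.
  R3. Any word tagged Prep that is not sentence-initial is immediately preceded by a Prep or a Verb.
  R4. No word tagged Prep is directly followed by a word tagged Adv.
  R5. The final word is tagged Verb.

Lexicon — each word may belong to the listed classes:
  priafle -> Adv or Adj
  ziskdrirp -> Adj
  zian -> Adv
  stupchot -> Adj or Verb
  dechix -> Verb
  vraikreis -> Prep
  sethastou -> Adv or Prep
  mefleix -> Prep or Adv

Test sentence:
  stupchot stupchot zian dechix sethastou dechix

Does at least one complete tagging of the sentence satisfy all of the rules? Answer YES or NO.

YES

Candidates per position — 1:stupchot {Adj,Verb}; 2:stupchot {Adj,Verb}; 3:zian {Adv}; 4:dechix {Verb}; 5:sethastou {Adv,Prep}; 6:dechix {Verb}.
One satisfying assignment: Adj Verb Adv Verb Adv Verb.
Rule-by-rule: rule 1 holds; rule 2 holds; rule 3 holds; rule 4 holds; rule 5 holds.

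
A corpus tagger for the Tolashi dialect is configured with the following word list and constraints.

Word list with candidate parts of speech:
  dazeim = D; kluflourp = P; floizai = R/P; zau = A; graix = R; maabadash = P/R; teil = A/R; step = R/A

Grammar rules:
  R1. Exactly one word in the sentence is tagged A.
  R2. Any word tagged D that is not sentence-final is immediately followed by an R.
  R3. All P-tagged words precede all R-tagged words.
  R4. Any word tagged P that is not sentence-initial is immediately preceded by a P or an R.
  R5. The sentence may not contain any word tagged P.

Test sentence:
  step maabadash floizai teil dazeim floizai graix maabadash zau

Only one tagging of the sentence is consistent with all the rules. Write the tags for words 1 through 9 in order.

Candidates per position — 1:step {R,A}; 2:maabadash {P,R}; 3:floizai {R,P}; 4:teil {A,R}; 5:dazeim {D}; 6:floizai {R,P}; 7:graix {R}; 8:maabadash {P,R}; 9:zau {A}.
Position 1: A is ruled out by rule 1; that leaves R.
Position 2: P is ruled out by rule 3; that leaves R.
Position 3: P is ruled out by rule 3; that leaves R.
Position 4: A is ruled out by rule 1; that leaves R.
Position 6: P is ruled out by rule 2; that leaves R.
Position 8: P is ruled out by rule 3; that leaves R.
So the tagging must be: R R R R D R R R A.
Verifying each rule — rule 1 holds; rule 2 holds; rule 3 holds; rule 4 holds; rule 5 holds.

R R R R D R R R A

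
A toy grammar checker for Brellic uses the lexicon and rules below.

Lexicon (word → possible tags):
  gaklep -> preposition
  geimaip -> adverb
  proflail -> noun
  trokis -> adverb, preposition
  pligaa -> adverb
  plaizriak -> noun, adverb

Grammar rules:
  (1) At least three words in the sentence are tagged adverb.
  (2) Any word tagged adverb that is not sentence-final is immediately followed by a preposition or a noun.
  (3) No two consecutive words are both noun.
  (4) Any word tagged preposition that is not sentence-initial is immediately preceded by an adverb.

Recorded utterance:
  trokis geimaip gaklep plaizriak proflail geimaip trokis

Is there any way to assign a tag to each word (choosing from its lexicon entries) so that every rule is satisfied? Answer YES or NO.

YES

Candidates per position — 1:trokis {adverb,preposition}; 2:geimaip {adverb}; 3:gaklep {preposition}; 4:plaizriak {noun,adverb}; 5:proflail {noun}; 6:geimaip {adverb}; 7:trokis {adverb,preposition}.
One satisfying assignment: preposition adverb preposition adverb noun adverb preposition.
Rule-by-rule: rule 1 satisfied; rule 2 satisfied; rule 3 satisfied; rule 4 satisfied.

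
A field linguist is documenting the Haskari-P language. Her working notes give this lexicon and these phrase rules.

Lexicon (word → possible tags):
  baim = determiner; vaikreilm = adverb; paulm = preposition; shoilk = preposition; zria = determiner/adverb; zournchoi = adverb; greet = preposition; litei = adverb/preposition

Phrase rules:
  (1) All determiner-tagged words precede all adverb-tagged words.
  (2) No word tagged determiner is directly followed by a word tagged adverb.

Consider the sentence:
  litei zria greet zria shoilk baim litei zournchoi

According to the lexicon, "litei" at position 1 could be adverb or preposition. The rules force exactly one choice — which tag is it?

preposition

Candidates per position — 1:litei {adverb,preposition}; 2:zria {determiner,adverb}; 3:greet {preposition}; 4:zria {determiner,adverb}; 5:shoilk {preposition}; 6:baim {determiner}; 7:litei {adverb,preposition}; 8:zournchoi {adverb}.
Word 1 cannot be adverb — rule 1 would then fail for every completion. It is preposition.
Word 2 cannot be adverb — rule 1 would then fail for every completion. It is determiner.
Word 4 cannot be adverb — rule 1 would then fail for every completion. It is determiner.
Word 7 cannot be adverb — rule 2 would then fail for every completion. It is preposition.
So the tagging must be: preposition determiner preposition determiner preposition determiner preposition adverb.
Verifying each rule — rule 1 ✓; rule 2 ✓.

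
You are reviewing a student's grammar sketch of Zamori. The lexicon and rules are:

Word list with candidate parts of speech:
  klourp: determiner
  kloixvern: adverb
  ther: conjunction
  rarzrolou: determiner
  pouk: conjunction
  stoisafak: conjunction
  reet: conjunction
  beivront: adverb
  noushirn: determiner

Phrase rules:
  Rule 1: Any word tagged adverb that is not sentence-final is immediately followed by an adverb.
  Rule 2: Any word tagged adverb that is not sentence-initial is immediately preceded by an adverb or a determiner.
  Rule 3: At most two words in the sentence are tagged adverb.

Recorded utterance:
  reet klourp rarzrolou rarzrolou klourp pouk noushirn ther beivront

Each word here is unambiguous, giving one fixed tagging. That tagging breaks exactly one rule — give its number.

2

Fixed tagging: conjunction determiner determiner determiner determiner conjunction determiner conjunction adverb.
Checking each rule: R1 holds, R2 violated, R3 holds.
Only rule 2 fails.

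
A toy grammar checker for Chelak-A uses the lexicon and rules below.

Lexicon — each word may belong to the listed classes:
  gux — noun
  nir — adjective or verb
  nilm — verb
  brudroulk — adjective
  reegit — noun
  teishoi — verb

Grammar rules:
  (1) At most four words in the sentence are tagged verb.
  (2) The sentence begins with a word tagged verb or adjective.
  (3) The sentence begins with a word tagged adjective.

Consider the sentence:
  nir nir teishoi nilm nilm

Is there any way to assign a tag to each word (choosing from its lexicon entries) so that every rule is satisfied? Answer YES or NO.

YES

Candidates per position — 1:nir {adjective,verb}; 2:nir {adjective,verb}; 3:teishoi {verb}; 4:nilm {verb}; 5:nilm {verb}.
One satisfying assignment: adjective verb verb verb verb.
Checking: rule 1 ok; rule 2 ok; rule 3 ok.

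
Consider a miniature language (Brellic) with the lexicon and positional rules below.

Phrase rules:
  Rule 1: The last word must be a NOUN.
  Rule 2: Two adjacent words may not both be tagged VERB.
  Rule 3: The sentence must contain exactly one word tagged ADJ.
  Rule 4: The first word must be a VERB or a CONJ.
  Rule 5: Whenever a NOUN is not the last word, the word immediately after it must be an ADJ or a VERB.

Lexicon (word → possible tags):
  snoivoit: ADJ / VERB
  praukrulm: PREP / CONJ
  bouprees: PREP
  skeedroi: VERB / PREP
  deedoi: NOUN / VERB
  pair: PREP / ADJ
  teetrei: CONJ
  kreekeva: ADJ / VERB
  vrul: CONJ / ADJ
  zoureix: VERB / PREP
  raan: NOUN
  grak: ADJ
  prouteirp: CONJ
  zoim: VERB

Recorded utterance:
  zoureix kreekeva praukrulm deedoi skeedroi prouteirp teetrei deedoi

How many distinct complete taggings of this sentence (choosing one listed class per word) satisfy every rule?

Candidates per position — 1:zoureix {VERB,PREP}; 2:kreekeva {ADJ,VERB}; 3:praukrulm {PREP,CONJ}; 4:deedoi {NOUN,VERB}; 5:skeedroi {VERB,PREP}; 6:prouteirp {CONJ}; 7:teetrei {CONJ}; 8:deedoi {NOUN,VERB}.
There are 64 candidate sequences in total.
The sequences that satisfy every rule: VERB ADJ PREP NOUN VERB CONJ CONJ NOUN; VERB ADJ PREP VERB PREP CONJ CONJ NOUN; VERB ADJ CONJ NOUN VERB CONJ CONJ NOUN; VERB ADJ CONJ VERB PREP CONJ CONJ NOUN.
Count = 4.

4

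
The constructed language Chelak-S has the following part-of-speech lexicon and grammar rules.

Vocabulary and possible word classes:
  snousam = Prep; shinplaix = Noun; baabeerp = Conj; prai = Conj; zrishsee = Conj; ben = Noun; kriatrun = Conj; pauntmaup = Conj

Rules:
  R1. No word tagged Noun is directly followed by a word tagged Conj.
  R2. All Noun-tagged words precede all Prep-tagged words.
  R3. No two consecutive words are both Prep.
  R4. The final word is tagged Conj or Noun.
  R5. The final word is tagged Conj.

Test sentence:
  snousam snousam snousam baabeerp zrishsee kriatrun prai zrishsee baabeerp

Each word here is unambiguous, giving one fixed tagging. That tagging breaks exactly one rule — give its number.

3

Fixed tagging: Prep Prep Prep Conj Conj Conj Conj Conj Conj.
Checking each rule: R1 ok, R2 ok, R3 fails, R4 ok, R5 ok.
Only rule 3 fails.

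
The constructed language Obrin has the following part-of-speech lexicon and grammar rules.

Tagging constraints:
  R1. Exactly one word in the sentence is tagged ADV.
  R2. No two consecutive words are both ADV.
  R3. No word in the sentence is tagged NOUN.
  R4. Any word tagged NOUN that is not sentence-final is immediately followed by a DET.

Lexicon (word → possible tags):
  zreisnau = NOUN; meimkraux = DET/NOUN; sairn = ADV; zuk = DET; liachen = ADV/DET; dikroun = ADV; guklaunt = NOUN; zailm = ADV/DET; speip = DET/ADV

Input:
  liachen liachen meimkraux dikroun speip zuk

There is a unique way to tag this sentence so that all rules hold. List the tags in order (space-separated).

DET DET DET ADV DET DET

Candidates per position — 1:liachen {ADV,DET}; 2:liachen {ADV,DET}; 3:meimkraux {DET,NOUN}; 4:dikroun {ADV}; 5:speip {DET,ADV}; 6:zuk {DET}.
Position 1: ADV is ruled out by rule 1; that leaves DET.
Position 2: ADV is ruled out by rule 1; that leaves DET.
Position 3: NOUN is ruled out by rule 3; that leaves DET.
Position 5: ADV is ruled out by rule 1; that leaves DET.
So the tagging must be: DET DET DET ADV DET DET.
Verifying each rule — rule 1 ok; rule 2 ok; rule 3 ok; rule 4 ok.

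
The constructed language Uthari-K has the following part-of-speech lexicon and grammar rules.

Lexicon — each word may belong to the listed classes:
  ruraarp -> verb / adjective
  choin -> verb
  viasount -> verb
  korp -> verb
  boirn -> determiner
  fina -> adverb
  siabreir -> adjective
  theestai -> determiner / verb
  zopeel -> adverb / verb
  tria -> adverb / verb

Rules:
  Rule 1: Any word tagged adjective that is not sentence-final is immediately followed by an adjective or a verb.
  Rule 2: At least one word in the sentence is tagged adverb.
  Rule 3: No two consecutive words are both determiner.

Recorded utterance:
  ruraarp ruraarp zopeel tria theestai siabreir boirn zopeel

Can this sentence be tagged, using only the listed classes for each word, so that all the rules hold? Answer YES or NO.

Candidates per position — 1:ruraarp {verb,adjective}; 2:ruraarp {verb,adjective}; 3:zopeel {adverb,verb}; 4:tria {adverb,verb}; 5:theestai {determiner,verb}; 6:siabreir {adjective}; 7:boirn {determiner}; 8:zopeel {adverb,verb}.
Rule 1 cannot be satisfied by any choice of tags from the lexicon.
So there is no consistent tagging.

NO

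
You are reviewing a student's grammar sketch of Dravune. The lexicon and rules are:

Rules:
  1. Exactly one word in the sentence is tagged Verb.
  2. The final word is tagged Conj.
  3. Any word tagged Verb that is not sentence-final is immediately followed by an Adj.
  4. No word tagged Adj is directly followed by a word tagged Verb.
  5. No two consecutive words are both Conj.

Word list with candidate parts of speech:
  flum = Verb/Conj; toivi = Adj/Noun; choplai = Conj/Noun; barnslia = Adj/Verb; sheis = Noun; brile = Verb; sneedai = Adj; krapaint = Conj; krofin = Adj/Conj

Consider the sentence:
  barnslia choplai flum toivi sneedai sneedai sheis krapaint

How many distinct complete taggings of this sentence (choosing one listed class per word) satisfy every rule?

2

Candidates per position — 1:barnslia {Adj,Verb}; 2:choplai {Conj,Noun}; 3:flum {Verb,Conj}; 4:toivi {Adj,Noun}; 5:sneedai {Adj}; 6:sneedai {Adj}; 7:sheis {Noun}; 8:krapaint {Conj}.
There are 16 candidate sequences in total.
The sequences that satisfy every rule: Adj Conj Verb Adj Adj Adj Noun Conj; Adj Noun Verb Adj Adj Adj Noun Conj.
Count = 2.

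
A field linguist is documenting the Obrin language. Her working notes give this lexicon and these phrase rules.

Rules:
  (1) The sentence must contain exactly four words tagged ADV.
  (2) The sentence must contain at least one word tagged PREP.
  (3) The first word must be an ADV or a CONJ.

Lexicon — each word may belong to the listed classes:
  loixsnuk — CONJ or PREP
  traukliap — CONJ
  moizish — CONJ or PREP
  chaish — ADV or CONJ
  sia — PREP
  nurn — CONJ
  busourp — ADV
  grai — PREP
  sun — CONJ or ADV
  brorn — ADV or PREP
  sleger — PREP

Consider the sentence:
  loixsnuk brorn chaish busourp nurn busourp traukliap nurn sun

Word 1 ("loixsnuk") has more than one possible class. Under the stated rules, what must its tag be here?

CONJ

Candidates per position — 1:loixsnuk {CONJ,PREP}; 2:brorn {ADV,PREP}; 3:chaish {ADV,CONJ}; 4:busourp {ADV}; 5:nurn {CONJ}; 6:busourp {ADV}; 7:traukliap {CONJ}; 8:nurn {CONJ}; 9:sun {CONJ,ADV}.
Word 1 cannot be PREP — rule 3 would then fail for every completion. It is CONJ.
Word 2 cannot be ADV — rule 2 would then fail for every completion. It is PREP.
Word 3 cannot be CONJ — rule 1 would then fail for every completion. It is ADV.
Word 9 cannot be CONJ — rule 1 would then fail for every completion. It is ADV.
The only consistent sequence is: CONJ PREP ADV ADV CONJ ADV CONJ CONJ ADV.
Verifying each rule — rule 1 holds; rule 2 holds; rule 3 holds.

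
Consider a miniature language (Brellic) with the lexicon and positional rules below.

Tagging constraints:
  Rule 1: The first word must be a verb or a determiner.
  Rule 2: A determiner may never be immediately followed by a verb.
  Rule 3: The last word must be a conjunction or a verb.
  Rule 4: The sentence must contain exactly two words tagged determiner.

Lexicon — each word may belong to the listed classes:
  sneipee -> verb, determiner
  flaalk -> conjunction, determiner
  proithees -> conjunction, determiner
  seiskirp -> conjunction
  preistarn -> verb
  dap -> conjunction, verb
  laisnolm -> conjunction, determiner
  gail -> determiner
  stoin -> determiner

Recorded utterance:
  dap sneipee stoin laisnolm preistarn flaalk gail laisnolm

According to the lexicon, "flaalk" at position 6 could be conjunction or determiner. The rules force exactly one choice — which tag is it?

Candidates per position — 1:dap {conjunction,verb}; 2:sneipee {verb,determiner}; 3:stoin {determiner}; 4:laisnolm {conjunction,determiner}; 5:preistarn {verb}; 6:flaalk {conjunction,determiner}; 7:gail {determiner}; 8:laisnolm {conjunction,determiner}.
If word 1 were conjunction, no tagging could satisfy rule 1; so word 1 is verb.
If word 2 were determiner, no tagging could satisfy rule 4; so word 2 is verb.
If word 4 were determiner, no tagging could satisfy rule 2; so word 4 is conjunction.
If word 6 were determiner, no tagging could satisfy rule 4; so word 6 is conjunction.
If word 8 were determiner, no tagging could satisfy rule 3; so word 8 is conjunction.
That leaves exactly one tagging: verb verb determiner conjunction verb conjunction determiner conjunction.
Checking: rule 1 satisfied; rule 2 satisfied; rule 3 satisfied; rule 4 satisfied.

conjunction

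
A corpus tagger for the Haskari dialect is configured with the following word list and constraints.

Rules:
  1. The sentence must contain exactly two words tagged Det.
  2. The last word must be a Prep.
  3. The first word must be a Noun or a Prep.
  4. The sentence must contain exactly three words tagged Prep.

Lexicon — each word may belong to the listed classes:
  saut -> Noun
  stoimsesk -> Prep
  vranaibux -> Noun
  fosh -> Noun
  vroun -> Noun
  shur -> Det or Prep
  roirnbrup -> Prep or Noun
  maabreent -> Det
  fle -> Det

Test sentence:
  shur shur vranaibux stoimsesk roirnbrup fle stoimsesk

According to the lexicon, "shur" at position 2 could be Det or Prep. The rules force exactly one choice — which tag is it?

Det

Candidates per position — 1:shur {Det,Prep}; 2:shur {Det,Prep}; 3:vranaibux {Noun}; 4:stoimsesk {Prep}; 5:roirnbrup {Prep,Noun}; 6:fle {Det}; 7:stoimsesk {Prep}.
If word 1 were Det, no tagging could satisfy rule 3; so word 1 is Prep.
If word 2 were Prep, no tagging could satisfy rule 1; so word 2 is Det.
If word 5 were Prep, no tagging could satisfy rule 4; so word 5 is Noun.
The only consistent sequence is: Prep Det Noun Prep Noun Det Prep.
Verifying each rule — rule 1 satisfied; rule 2 satisfied; rule 3 satisfied; rule 4 satisfied.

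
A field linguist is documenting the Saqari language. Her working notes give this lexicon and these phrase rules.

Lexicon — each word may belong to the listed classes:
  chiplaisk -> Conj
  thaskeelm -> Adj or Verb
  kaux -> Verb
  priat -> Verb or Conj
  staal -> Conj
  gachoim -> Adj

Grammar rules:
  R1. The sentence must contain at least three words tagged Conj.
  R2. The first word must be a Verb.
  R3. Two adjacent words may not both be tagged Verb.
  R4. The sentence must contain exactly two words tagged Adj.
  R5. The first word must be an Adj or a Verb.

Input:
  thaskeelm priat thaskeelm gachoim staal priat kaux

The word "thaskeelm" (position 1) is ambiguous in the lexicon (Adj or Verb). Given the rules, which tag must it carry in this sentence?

Verb

Candidates per position — 1:thaskeelm {Adj,Verb}; 2:priat {Verb,Conj}; 3:thaskeelm {Adj,Verb}; 4:gachoim {Adj}; 5:staal {Conj}; 6:priat {Verb,Conj}; 7:kaux {Verb}.
If word 1 were Adj, no tagging could satisfy rule 2; so word 1 is Verb.
If word 2 were Verb, no tagging could satisfy rule 1; so word 2 is Conj.
If word 3 were Verb, no tagging could satisfy rule 4; so word 3 is Adj.
If word 6 were Verb, no tagging could satisfy rule 1; so word 6 is Conj.
That leaves exactly one tagging: Verb Conj Adj Adj Conj Conj Verb.
Checking: rule 1 holds; rule 2 holds; rule 3 holds; rule 4 holds; rule 5 holds.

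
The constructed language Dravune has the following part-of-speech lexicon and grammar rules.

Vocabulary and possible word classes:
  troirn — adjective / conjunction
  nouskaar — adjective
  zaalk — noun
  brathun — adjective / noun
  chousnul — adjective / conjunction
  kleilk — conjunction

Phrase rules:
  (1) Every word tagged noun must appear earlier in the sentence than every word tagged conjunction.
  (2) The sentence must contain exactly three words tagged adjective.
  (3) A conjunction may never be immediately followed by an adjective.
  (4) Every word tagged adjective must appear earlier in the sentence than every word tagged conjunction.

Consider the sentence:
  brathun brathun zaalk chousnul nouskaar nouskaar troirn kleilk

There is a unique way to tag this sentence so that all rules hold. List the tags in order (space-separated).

noun noun noun adjective adjective adjective conjunction conjunction

Candidates per position — 1:brathun {adjective,noun}; 2:brathun {adjective,noun}; 3:zaalk {noun}; 4:chousnul {adjective,conjunction}; 5:nouskaar {adjective}; 6:nouskaar {adjective}; 7:troirn {adjective,conjunction}; 8:kleilk {conjunction}.
Word 4 cannot be conjunction — rule 3 would then fail for every completion. It is adjective.
Word 7 cannot be adjective — rule 2 would then fail for every completion. It is conjunction.
Word 1 cannot be adjective — rule 2 would then fail for every completion. It is noun.
Word 2 cannot be adjective — rule 2 would then fail for every completion. It is noun.
So the tagging must be: noun noun noun adjective adjective adjective conjunction conjunction.
Rule-by-rule: rule 1 ok; rule 2 ok; rule 3 ok; rule 4 ok.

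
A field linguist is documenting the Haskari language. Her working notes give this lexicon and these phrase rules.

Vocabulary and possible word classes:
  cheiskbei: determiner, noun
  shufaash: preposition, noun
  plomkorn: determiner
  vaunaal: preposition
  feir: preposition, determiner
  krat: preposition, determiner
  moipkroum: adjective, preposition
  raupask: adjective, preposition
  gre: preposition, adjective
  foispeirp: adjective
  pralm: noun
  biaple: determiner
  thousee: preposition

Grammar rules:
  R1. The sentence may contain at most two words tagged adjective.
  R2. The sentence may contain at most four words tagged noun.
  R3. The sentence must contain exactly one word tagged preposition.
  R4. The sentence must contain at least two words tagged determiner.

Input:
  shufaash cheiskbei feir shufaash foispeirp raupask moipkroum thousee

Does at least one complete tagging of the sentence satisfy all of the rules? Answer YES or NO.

NO

Candidates per position — 1:shufaash {preposition,noun}; 2:cheiskbei {determiner,noun}; 3:feir {preposition,determiner}; 4:shufaash {preposition,noun}; 5:foispeirp {adjective}; 6:raupask {adjective,preposition}; 7:moipkroum {adjective,preposition}; 8:thousee {preposition}.
Every candidate sequence violates at least one rule; no consistent tagging exists.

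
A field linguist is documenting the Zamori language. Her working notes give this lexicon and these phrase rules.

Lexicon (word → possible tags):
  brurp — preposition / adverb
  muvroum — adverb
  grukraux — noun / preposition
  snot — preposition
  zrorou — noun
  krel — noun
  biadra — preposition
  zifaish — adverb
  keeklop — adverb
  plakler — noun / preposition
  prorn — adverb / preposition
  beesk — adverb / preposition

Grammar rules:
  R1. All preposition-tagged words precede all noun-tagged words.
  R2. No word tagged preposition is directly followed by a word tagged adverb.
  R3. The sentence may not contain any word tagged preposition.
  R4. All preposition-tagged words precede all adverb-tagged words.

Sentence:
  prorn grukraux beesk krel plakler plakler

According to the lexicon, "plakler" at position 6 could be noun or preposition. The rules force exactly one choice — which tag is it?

noun

Candidates per position — 1:prorn {adverb,preposition}; 2:grukraux {noun,preposition}; 3:beesk {adverb,preposition}; 4:krel {noun}; 5:plakler {noun,preposition}; 6:plakler {noun,preposition}.
At position 1, choosing preposition makes rule 3 impossible to satisfy; hence adverb.
At position 2, choosing preposition makes rule 3 impossible to satisfy; hence noun.
At position 3, choosing preposition makes rule 1 impossible to satisfy; hence adverb.
At position 5, choosing preposition makes rule 1 impossible to satisfy; hence noun.
At position 6, choosing preposition makes rule 1 impossible to satisfy; hence noun.
The only consistent sequence is: adverb noun adverb noun noun noun.
Check: rule 1 ✓; rule 2 ✓; rule 3 ✓; rule 4 ✓.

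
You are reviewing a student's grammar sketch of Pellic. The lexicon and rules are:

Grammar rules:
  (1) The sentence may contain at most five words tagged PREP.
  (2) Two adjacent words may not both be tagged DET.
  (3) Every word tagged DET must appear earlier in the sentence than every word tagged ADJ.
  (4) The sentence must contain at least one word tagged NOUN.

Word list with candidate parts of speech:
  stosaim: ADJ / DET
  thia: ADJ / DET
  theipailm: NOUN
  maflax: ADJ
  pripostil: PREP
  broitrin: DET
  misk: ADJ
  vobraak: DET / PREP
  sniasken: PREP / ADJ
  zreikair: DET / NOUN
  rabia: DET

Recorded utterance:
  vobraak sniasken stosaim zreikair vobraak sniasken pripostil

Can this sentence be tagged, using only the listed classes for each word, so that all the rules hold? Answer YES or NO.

Candidates per position — 1:vobraak {DET,PREP}; 2:sniasken {PREP,ADJ}; 3:stosaim {ADJ,DET}; 4:zreikair {DET,NOUN}; 5:vobraak {DET,PREP}; 6:sniasken {PREP,ADJ}; 7:pripostil {PREP}.
One satisfying assignment: DET PREP ADJ NOUN PREP PREP PREP.
Checking: rule 1 holds; rule 2 holds; rule 3 holds; rule 4 holds.

YES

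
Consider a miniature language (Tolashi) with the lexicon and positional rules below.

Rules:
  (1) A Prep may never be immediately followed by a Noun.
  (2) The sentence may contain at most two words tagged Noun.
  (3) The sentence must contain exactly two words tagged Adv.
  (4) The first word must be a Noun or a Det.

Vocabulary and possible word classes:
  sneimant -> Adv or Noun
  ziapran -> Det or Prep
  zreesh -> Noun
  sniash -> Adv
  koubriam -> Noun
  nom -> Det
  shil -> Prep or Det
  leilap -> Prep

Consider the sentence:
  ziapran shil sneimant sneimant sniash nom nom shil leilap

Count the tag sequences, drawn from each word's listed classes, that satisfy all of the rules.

6

Candidates per position — 1:ziapran {Det,Prep}; 2:shil {Prep,Det}; 3:sneimant {Adv,Noun}; 4:sneimant {Adv,Noun}; 5:sniash {Adv}; 6:nom {Det}; 7:nom {Det}; 8:shil {Prep,Det}; 9:leilap {Prep}.
There are 32 candidate sequences in total.
Checking each against the rules leaves 6 sequences.
Count = 6.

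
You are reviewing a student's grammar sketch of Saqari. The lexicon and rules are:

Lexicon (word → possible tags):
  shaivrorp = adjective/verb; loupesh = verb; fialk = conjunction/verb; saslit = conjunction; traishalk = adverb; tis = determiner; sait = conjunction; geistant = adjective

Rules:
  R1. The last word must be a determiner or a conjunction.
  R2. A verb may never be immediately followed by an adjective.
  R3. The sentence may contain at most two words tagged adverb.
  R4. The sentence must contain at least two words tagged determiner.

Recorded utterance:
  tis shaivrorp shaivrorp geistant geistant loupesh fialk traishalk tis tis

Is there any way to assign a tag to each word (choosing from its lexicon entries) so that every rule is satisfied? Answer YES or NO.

YES

Candidates per position — 1:tis {determiner}; 2:shaivrorp {adjective,verb}; 3:shaivrorp {adjective,verb}; 4:geistant {adjective}; 5:geistant {adjective}; 6:loupesh {verb}; 7:fialk {conjunction,verb}; 8:traishalk {adverb}; 9:tis {determiner}; 10:tis {determiner}.
One satisfying assignment: determiner adjective adjective adjective adjective verb verb adverb determiner determiner.
Verifying each rule — rule 1 holds; rule 2 holds; rule 3 holds; rule 4 holds.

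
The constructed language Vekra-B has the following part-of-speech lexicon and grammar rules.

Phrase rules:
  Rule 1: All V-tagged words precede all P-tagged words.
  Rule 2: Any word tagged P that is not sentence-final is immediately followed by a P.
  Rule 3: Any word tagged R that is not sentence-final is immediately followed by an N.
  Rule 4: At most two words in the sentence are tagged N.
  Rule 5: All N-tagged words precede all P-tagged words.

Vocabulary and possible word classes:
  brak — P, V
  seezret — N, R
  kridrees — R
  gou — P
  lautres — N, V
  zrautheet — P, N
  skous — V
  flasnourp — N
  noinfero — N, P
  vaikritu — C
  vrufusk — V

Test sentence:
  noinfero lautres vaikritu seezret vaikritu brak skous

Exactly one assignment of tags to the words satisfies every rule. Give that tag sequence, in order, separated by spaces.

N V C N C V V

Candidates per position — 1:noinfero {N,P}; 2:lautres {N,V}; 3:vaikritu {C}; 4:seezret {N,R}; 5:vaikritu {C}; 6:brak {P,V}; 7:skous {V}.
Position 1: P is ruled out by rule 1; that leaves N.
Position 4: R is ruled out by rule 3; that leaves N.
Position 6: P is ruled out by rule 1; that leaves V.
Position 2: N is ruled out by rule 4; that leaves V.
The unique satisfying tagging is: N V C N C V V.
Check: rule 1 holds; rule 2 holds; rule 3 holds; rule 4 holds; rule 5 holds.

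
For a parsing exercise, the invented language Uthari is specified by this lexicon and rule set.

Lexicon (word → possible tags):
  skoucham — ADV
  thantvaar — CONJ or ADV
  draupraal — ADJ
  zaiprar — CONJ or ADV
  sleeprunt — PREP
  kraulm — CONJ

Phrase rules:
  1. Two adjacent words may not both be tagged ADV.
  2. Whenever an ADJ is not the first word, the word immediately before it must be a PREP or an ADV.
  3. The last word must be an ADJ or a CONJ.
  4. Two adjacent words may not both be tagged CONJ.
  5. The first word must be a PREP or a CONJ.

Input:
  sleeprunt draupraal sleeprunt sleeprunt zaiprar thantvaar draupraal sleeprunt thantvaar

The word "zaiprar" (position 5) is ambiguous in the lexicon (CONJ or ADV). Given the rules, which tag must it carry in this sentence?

CONJ

Candidates per position — 1:sleeprunt {PREP}; 2:draupraal {ADJ}; 3:sleeprunt {PREP}; 4:sleeprunt {PREP}; 5:zaiprar {CONJ,ADV}; 6:thantvaar {CONJ,ADV}; 7:draupraal {ADJ}; 8:sleeprunt {PREP}; 9:thantvaar {CONJ,ADV}.
Word 6 cannot be CONJ — rule 2 would then fail for every completion. It is ADV.
Word 9 cannot be ADV — rule 3 would then fail for every completion. It is CONJ.
Word 5 cannot be ADV — rule 1 would then fail for every completion. It is CONJ.
So the tagging must be: PREP ADJ PREP PREP CONJ ADV ADJ PREP CONJ.
Checking: rule 1 holds; rule 2 holds; rule 3 holds; rule 4 holds; rule 5 holds.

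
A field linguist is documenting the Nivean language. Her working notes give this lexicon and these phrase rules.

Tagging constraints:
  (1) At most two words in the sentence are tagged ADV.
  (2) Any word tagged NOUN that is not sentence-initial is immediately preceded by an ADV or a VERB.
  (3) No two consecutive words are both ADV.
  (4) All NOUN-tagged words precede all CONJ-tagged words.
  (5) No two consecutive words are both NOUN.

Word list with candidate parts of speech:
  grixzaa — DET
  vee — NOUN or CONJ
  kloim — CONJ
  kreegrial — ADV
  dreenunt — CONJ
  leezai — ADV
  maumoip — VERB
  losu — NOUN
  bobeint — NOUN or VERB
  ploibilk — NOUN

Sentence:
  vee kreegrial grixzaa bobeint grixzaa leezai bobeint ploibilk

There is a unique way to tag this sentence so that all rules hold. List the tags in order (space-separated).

NOUN ADV DET VERB DET ADV VERB NOUN

Candidates per position — 1:vee {NOUN,CONJ}; 2:kreegrial {ADV}; 3:grixzaa {DET}; 4:bobeint {NOUN,VERB}; 5:grixzaa {DET}; 6:leezai {ADV}; 7:bobeint {NOUN,VERB}; 8:ploibilk {NOUN}.
At position 1, choosing CONJ makes rule 4 impossible to satisfy; hence NOUN.
At position 4, choosing NOUN makes rule 2 impossible to satisfy; hence VERB.
At position 7, choosing NOUN makes rule 2 impossible to satisfy; hence VERB.
The only consistent sequence is: NOUN ADV DET VERB DET ADV VERB NOUN.
Verifying each rule — rule 1 ✓; rule 2 ✓; rule 3 ✓; rule 4 ✓; rule 5 ✓.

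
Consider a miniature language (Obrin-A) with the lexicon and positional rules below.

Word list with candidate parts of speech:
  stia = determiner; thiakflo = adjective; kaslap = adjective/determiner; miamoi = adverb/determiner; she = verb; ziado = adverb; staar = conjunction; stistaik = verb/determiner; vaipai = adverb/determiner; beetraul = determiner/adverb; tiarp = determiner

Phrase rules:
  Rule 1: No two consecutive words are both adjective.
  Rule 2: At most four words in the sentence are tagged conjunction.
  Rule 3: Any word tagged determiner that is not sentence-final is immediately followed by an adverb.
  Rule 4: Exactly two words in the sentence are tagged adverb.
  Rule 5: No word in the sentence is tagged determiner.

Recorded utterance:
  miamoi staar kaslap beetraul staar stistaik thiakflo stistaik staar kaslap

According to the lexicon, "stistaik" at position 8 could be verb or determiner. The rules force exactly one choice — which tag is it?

Candidates per position — 1:miamoi {adverb,determiner}; 2:staar {conjunction}; 3:kaslap {adjective,determiner}; 4:beetraul {determiner,adverb}; 5:staar {conjunction}; 6:stistaik {verb,determiner}; 7:thiakflo {adjective}; 8:stistaik {verb,determiner}; 9:staar {conjunction}; 10:kaslap {adjective,determiner}.
If word 1 were determiner, no tagging could satisfy rule 3; so word 1 is adverb.
If word 3 were determiner, no tagging could satisfy rule 5; so word 3 is adjective.
If word 4 were determiner, no tagging could satisfy rule 3; so word 4 is adverb.
If word 6 were determiner, no tagging could satisfy rule 3; so word 6 is verb.
If word 8 were determiner, no tagging could satisfy rule 3; so word 8 is verb.
If word 10 were determiner, no tagging could satisfy rule 5; so word 10 is adjective.
So the tagging must be: adverb conjunction adjective adverb conjunction verb adjective verb conjunction adjective.
Checking: rule 1 ✓; rule 2 ✓; rule 3 ✓; rule 4 ✓; rule 5 ✓.

verb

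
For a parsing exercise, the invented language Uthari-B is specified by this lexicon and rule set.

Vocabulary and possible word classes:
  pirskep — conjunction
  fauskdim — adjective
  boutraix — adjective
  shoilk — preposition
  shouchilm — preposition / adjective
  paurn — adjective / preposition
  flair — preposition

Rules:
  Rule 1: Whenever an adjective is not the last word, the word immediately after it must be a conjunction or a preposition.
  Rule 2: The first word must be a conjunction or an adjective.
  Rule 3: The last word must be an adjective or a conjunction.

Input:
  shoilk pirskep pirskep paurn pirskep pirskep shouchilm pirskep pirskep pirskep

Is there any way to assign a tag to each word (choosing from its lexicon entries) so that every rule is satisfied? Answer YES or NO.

NO

Candidates per position — 1:shoilk {preposition}; 2:pirskep {conjunction}; 3:pirskep {conjunction}; 4:paurn {adjective,preposition}; 5:pirskep {conjunction}; 6:pirskep {conjunction}; 7:shouchilm {preposition,adjective}; 8:pirskep {conjunction}; 9:pirskep {conjunction}; 10:pirskep {conjunction}.
Rule 2 cannot be satisfied by any choice of tags from the lexicon.
So there is no consistent tagging.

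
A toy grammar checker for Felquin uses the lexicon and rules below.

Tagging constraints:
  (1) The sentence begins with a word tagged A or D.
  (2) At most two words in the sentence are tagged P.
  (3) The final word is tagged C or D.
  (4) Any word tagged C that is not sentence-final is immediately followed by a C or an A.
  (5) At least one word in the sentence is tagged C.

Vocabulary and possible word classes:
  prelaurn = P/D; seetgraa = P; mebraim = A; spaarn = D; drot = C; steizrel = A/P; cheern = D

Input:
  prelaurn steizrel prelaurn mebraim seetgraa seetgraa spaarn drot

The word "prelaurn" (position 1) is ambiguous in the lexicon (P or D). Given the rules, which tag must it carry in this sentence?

Candidates per position — 1:prelaurn {P,D}; 2:steizrel {A,P}; 3:prelaurn {P,D}; 4:mebraim {A}; 5:seetgraa {P}; 6:seetgraa {P}; 7:spaarn {D}; 8:drot {C}.
At position 1, choosing P makes rule 1 impossible to satisfy; hence D.
At position 2, choosing P makes rule 2 impossible to satisfy; hence A.
At position 3, choosing P makes rule 2 impossible to satisfy; hence D.
That leaves exactly one tagging: D A D A P P D C.
Rule-by-rule: rule 1 ok; rule 2 ok; rule 3 ok; rule 4 ok; rule 5 ok.

D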